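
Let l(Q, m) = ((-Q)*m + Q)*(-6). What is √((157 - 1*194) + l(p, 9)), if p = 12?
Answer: 7*√11 ≈ 23.216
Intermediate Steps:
l(Q, m) = -6*Q + 6*Q*m (l(Q, m) = (-Q*m + Q)*(-6) = (Q - Q*m)*(-6) = -6*Q + 6*Q*m)
√((157 - 1*194) + l(p, 9)) = √((157 - 1*194) + 6*12*(-1 + 9)) = √((157 - 194) + 6*12*8) = √(-37 + 576) = √539 = 7*√11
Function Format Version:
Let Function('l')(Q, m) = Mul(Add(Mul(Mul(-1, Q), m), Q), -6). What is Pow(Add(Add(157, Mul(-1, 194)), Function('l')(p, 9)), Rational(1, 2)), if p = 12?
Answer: Mul(7, Pow(11, Rational(1, 2))) ≈ 23.216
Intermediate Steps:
Function('l')(Q, m) = Add(Mul(-6, Q), Mul(6, Q, m)) (Function('l')(Q, m) = Mul(Add(Mul(-1, Q, m), Q), -6) = Mul(Add(Q, Mul(-1, Q, m)), -6) = Add(Mul(-6, Q), Mul(6, Q, m)))
Pow(Add(Add(157, Mul(-1, 194)), Function('l')(p, 9)), Rational(1, 2)) = Pow(Add(Add(157, Mul(-1, 194)), Mul(6, 12, Add(-1, 9))), Rational(1, 2)) = Pow(Add(Add(157, -194), Mul(6, 12, 8)), Rational(1, 2)) = Pow(Add(-37, 576), Rational(1, 2)) = Pow(539, Rational(1, 2)) = Mul(7, Pow(11, Rational(1, 2)))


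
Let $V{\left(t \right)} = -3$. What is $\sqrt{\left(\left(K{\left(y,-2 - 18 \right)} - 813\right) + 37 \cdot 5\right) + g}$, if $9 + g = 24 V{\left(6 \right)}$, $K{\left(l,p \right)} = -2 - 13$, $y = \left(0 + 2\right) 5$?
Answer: $2 i \sqrt{181} \approx 26.907 i$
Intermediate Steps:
$y = 10$ ($y = 2 \cdot 5 = 10$)
$K{\left(l,p \right)} = -15$
$g = -81$ ($g = -9 + 24 \left(-3\right) = -9 - 72 = -81$)
$\sqrt{\left(\left(K{\left(y,-2 - 18 \right)} - 813\right) + 37 \cdot 5\right) + g} = \sqrt{\left(\left(-15 - 813\right) + 37 \cdot 5\right) - 81} = \sqrt{\left(-828 + 185\right) - 81} = \sqrt{-643 - 81} = \sqrt{-724} = 2 i \sqrt{181}$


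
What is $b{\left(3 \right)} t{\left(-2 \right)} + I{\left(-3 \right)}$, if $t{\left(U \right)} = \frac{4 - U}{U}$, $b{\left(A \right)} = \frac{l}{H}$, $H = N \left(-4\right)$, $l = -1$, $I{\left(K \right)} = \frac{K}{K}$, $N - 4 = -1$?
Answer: $\frac{3}{4} \approx 0.75$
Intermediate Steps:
$N = 3$ ($N = 4 - 1 = 3$)
$I{\left(K \right)} = 1$
$H = -12$ ($H = 3 \left(-4\right) = -12$)
$b{\left(A \right)} = \frac{1}{12}$ ($b{\left(A \right)} = - \frac{1}{-12} = \left(-1\right) \left(- \frac{1}{12}\right) = \frac{1}{12}$)
$t{\left(U \right)} = \frac{4 - U}{U}$
$b{\left(3 \right)} t{\left(-2 \right)} + I{\left(-3 \right)} = \frac{\frac{1}{-2} \left(4 - -2\right)}{12} + 1 = \frac{\left(- \frac{1}{2}\right) \left(4 + 2\right)}{12} + 1 = \frac{\left(- \frac{1}{2}\right) 6}{12} + 1 = \frac{1}{12} \left(-3\right) + 1 = - \frac{1}{4} + 1 = \frac{3}{4}$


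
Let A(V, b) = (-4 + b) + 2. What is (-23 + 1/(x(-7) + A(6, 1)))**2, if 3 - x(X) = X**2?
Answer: 1170724/2209 ≈ 529.98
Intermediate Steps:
x(X) = 3 - X**2
A(V, b) = -2 + b
(-23 + 1/(x(-7) + A(6, 1)))**2 = (-23 + 1/((3 - 1*(-7)**2) + (-2 + 1)))**2 = (-23 + 1/((3 - 1*49) - 1))**2 = (-23 + 1/((3 - 49) - 1))**2 = (-23 + 1/(-46 - 1))**2 = (-23 + 1/(-47))**2 = (-23 - 1/47)**2 = (-1082/47)**2 = 1170724/2209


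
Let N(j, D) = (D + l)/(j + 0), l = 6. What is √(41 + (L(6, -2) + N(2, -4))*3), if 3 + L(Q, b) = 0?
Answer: √35 ≈ 5.9161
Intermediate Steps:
L(Q, b) = -3 (L(Q, b) = -3 + 0 = -3)
N(j, D) = (6 + D)/j (N(j, D) = (D + 6)/(j + 0) = (6 + D)/j)
√(41 + (L(6, -2) + N(2, -4))*3) = √(41 + (-3 + (6 - 4)/2)*3) = √(41 + (-3 + (½)*2)*3) = √(41 + (-3 + 1)*3) = √(41 - 2*3) = √(41 - 6) = √35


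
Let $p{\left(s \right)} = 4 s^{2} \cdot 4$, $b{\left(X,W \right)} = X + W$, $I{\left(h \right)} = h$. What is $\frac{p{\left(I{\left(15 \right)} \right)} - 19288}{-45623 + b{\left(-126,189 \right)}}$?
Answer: $\frac{1961}{5695} \approx 0.34434$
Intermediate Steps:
$b{\left(X,W \right)} = W + X$
$p{\left(s \right)} = 16 s^{2}$
$\frac{p{\left(I{\left(15 \right)} \right)} - 19288}{-45623 + b{\left(-126,189 \right)}} = \frac{16 \cdot 15^{2} - 19288}{-45623 + \left(189 - 126\right)} = \frac{16 \cdot 225 - 19288}{-45623 + 63} = \frac{3600 - 19288}{-45560} = \left(-15688\right) \left(- \frac{1}{45560}\right) = \frac{1961}{5695}$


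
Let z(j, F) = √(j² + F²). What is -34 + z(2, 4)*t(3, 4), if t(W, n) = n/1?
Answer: -34 + 8*√5 ≈ -16.111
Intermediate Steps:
t(W, n) = n (t(W, n) = n*1 = n)
z(j, F) = √(F² + j²)
-34 + z(2, 4)*t(3, 4) = -34 + √(4² + 2²)*4 = -34 + √(16 + 4)*4 = -34 + √20*4 = -34 + (2*√5)*4 = -34 + 8*√5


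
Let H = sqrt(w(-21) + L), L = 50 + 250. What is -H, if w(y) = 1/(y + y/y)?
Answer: -sqrt(29995)/10 ≈ -17.319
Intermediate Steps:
w(y) = 1/(1 + y) (w(y) = 1/(y + 1) = 1/(1 + y))
L = 300
H = sqrt(29995)/10 (H = sqrt(1/(1 - 21) + 300) = sqrt(1/(-20) + 300) = sqrt(-1/20 + 300) = sqrt(5999/20) = sqrt(29995)/10 ≈ 17.319)
-H = -sqrt(29995)/10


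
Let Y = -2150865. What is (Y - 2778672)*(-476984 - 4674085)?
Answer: 25392385225053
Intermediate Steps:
(Y - 2778672)*(-476984 - 4674085) = (-2150865 - 2778672)*(-476984 - 4674085) = -4929537*(-5151069) = 25392385225053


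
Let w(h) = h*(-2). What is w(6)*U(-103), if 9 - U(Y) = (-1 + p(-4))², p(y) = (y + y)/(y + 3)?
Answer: 480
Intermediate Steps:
p(y) = 2*y/(3 + y) (p(y) = (2*y)/(3 + y) = 2*y/(3 + y))
U(Y) = -40 (U(Y) = 9 - (-1 + 2*(-4)/(3 - 4))² = 9 - (-1 + 2*(-4)/(-1))² = 9 - (-1 + 2*(-4)*(-1))² = 9 - (-1 + 8)² = 9 - 1*7² = 9 - 1*49 = 9 - 49 = -40)
w(h) = -2*h
w(6)*U(-103) = -2*6*(-40) = -12*(-40) = 480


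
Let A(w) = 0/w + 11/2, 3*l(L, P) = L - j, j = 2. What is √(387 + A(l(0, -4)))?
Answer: √1570/2 ≈ 19.812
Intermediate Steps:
l(L, P) = -⅔ + L/3 (l(L, P) = (L - 1*2)/3 = (L - 2)/3 = (-2 + L)/3 = -⅔ + L/3)
A(w) = 11/2 (A(w) = 0 + 11*(½) = 0 + 11/2 = 11/2)
√(387 + A(l(0, -4))) = √(387 + 11/2) = √(785/2) = √1570/2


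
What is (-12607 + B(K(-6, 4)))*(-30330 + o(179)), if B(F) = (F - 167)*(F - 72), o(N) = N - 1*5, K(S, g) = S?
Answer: -26748372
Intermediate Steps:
o(N) = -5 + N (o(N) = N - 5 = -5 + N)
B(F) = (-167 + F)*(-72 + F)
(-12607 + B(K(-6, 4)))*(-30330 + o(179)) = (-12607 + (12024 + (-6)² - 239*(-6)))*(-30330 + (-5 + 179)) = (-12607 + (12024 + 36 + 1434))*(-30330 + 174) = (-12607 + 13494)*(-30156) = 887*(-30156) = -26748372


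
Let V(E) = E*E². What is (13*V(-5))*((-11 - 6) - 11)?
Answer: 45500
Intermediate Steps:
V(E) = E³
(13*V(-5))*((-11 - 6) - 11) = (13*(-5)³)*((-11 - 6) - 11) = (13*(-125))*(-17 - 11) = -1625*(-28) = 45500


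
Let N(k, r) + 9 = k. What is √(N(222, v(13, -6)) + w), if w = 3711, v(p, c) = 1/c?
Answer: 6*√109 ≈ 62.642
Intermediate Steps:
N(k, r) = -9 + k
√(N(222, v(13, -6)) + w) = √((-9 + 222) + 3711) = √(213 + 3711) = √3924 = 6*√109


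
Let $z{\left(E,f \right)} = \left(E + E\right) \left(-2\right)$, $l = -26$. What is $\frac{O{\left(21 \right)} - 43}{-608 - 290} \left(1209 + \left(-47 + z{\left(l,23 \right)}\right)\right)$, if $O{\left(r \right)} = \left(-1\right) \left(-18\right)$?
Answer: $\frac{15825}{449} \approx 35.245$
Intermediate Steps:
$z{\left(E,f \right)} = - 4 E$ ($z{\left(E,f \right)} = 2 E \left(-2\right) = - 4 E$)
$O{\left(r \right)} = 18$
$\frac{O{\left(21 \right)} - 43}{-608 - 290} \left(1209 + \left(-47 + z{\left(l,23 \right)}\right)\right) = \frac{18 - 43}{-608 - 290} \left(1209 - -57\right) = - \frac{25}{-898} \left(1209 + \left(-47 + 104\right)\right) = \left(-25\right) \left(- \frac{1}{898}\right) \left(1209 + 57\right) = \frac{25}{898} \cdot 1266 = \frac{15825}{449}$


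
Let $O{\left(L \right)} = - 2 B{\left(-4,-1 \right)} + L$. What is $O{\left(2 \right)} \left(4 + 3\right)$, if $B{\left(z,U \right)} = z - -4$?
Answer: $14$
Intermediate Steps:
$B{\left(z,U \right)} = 4 + z$ ($B{\left(z,U \right)} = z + 4 = 4 + z$)
$O{\left(L \right)} = L$ ($O{\left(L \right)} = - 2 \left(4 - 4\right) + L = \left(-2\right) 0 + L = 0 + L = L$)
$O{\left(2 \right)} \left(4 + 3\right) = 2 \left(4 + 3\right) = 2 \cdot 7 = 14$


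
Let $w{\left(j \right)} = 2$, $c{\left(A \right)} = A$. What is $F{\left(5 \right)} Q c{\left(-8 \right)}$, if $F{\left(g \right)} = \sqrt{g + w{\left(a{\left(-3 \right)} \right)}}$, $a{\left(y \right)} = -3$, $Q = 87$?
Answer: $- 696 \sqrt{7} \approx -1841.4$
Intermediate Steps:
$F{\left(g \right)} = \sqrt{2 + g}$ ($F{\left(g \right)} = \sqrt{g + 2} = \sqrt{2 + g}$)
$F{\left(5 \right)} Q c{\left(-8 \right)} = \sqrt{2 + 5} \cdot 87 \left(-8\right) = \sqrt{7} \cdot 87 \left(-8\right) = 87 \sqrt{7} \left(-8\right) = - 696 \sqrt{7}$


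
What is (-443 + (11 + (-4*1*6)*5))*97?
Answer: -53544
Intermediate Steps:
(-443 + (11 + (-4*1*6)*5))*97 = (-443 + (11 - 4*6*5))*97 = (-443 + (11 - 24*5))*97 = (-443 + (11 - 120))*97 = (-443 - 109)*97 = -552*97 = -53544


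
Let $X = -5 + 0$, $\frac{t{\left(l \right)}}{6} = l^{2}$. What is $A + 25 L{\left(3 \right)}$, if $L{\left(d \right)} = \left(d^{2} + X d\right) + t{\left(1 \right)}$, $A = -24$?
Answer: $-24$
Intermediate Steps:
$t{\left(l \right)} = 6 l^{2}$
$X = -5$
$L{\left(d \right)} = 6 + d^{2} - 5 d$ ($L{\left(d \right)} = \left(d^{2} - 5 d\right) + 6 \cdot 1^{2} = \left(d^{2} - 5 d\right) + 6 \cdot 1 = \left(d^{2} - 5 d\right) + 6 = 6 + d^{2} - 5 d$)
$A + 25 L{\left(3 \right)} = -24 + 25 \left(6 + 3^{2} - 15\right) = -24 + 25 \left(6 + 9 - 15\right) = -24 + 25 \cdot 0 = -24 + 0 = -24$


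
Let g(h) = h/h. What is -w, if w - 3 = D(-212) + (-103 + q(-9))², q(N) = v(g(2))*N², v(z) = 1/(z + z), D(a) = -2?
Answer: -15629/4 ≈ -3907.3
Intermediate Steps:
g(h) = 1
v(z) = 1/(2*z)
q(N) = N²/2 (q(N) = ((½)/1)*N² = ((½)*1)*N² = N²/2)
w = 15629/4 (w = 3 + (-2 + (-103 + (½)*(-9)²)²) = 3 + (-2 + (-103 + (½)*81)²) = 3 + (-2 + (-103 + 81/2)²) = 3 + (-2 + (-125/2)²) = 3 + (-2 + 15625/4) = 3 + 15617/4 = 15629/4 ≈ 3907.3)
-w = -1*15629/4 = -15629/4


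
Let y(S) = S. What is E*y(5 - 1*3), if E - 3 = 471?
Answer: 948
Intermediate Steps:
E = 474 (E = 3 + 471 = 474)
E*y(5 - 1*3) = 474*(5 - 1*3) = 474*(5 - 3) = 474*2 = 948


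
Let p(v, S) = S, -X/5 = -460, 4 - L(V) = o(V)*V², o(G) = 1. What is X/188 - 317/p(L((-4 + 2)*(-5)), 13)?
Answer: -7424/611 ≈ -12.151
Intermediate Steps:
L(V) = 4 - V²
X = 2300 (X = -5*(-460) = 2300)
X/188 - 317/p(L((-4 + 2)*(-5)), 13) = 2300/188 - 317/13 = 2300*(1/188) - 317*1/13 = 575/47 - 317/13 = -7424/611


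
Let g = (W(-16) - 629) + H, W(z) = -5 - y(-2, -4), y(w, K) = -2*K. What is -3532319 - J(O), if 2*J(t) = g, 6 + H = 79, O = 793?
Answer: -7064069/2 ≈ -3.5320e+6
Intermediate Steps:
H = 73 (H = -6 + 79 = 73)
W(z) = -13 (W(z) = -5 - (-2)*(-4) = -5 - 1*8 = -5 - 8 = -13)
g = -569 (g = (-13 - 629) + 73 = -642 + 73 = -569)
J(t) = -569/2 (J(t) = (1/2)*(-569) = -569/2)
-3532319 - J(O) = -3532319 - 1*(-569/2) = -3532319 + 569/2 = -7064069/2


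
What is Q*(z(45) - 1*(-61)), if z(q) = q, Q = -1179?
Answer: -124974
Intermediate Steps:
Q*(z(45) - 1*(-61)) = -1179*(45 - 1*(-61)) = -1179*(45 + 61) = -1179*106 = -124974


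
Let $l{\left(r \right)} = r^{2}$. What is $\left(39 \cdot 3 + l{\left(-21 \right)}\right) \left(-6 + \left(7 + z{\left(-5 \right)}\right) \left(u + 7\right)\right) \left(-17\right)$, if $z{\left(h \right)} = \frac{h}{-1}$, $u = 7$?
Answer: $-1536732$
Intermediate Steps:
$z{\left(h \right)} = - h$ ($z{\left(h \right)} = h \left(-1\right) = - h$)
$\left(39 \cdot 3 + l{\left(-21 \right)}\right) \left(-6 + \left(7 + z{\left(-5 \right)}\right) \left(u + 7\right)\right) \left(-17\right) = \left(39 \cdot 3 + \left(-21\right)^{2}\right) \left(-6 + \left(7 - -5\right) \left(7 + 7\right)\right) \left(-17\right) = \left(117 + 441\right) \left(-6 + \left(7 + 5\right) 14\right) \left(-17\right) = 558 \left(-6 + 12 \cdot 14\right) \left(-17\right) = 558 \left(-6 + 168\right) \left(-17\right) = 558 \cdot 162 \left(-17\right) = 558 \left(-2754\right) = -1536732$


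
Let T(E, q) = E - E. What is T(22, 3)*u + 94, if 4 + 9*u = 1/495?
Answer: 94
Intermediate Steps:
u = -1979/4455 (u = -4/9 + (⅑)/495 = -4/9 + (⅑)*(1/495) = -4/9 + 1/4455 = -1979/4455 ≈ -0.44422)
T(E, q) = 0
T(22, 3)*u + 94 = 0*(-1979/4455) + 94 = 0 + 94 = 94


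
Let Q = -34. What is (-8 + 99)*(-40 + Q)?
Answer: -6734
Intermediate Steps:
(-8 + 99)*(-40 + Q) = (-8 + 99)*(-40 - 34) = 91*(-74) = -6734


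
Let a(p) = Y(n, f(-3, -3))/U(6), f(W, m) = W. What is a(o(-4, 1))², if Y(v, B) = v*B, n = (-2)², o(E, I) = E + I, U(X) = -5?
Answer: 144/25 ≈ 5.7600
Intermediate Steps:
n = 4
Y(v, B) = B*v
a(p) = 12/5 (a(p) = -3*4/(-5) = -12*(-⅕) = 12/5)
a(o(-4, 1))² = (12/5)² = 144/25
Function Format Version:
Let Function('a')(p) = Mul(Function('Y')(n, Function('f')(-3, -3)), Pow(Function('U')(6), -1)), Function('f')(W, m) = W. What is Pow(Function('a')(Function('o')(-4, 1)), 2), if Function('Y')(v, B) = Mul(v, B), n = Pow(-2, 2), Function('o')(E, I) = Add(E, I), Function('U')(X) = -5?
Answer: Rational(144, 25) ≈ 5.7600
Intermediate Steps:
n = 4
Function('Y')(v, B) = Mul(B, v)
Function('a')(p) = Rational(12, 5) (Function('a')(p) = Mul(Mul(-3, 4), Pow(-5, -1)) = Mul(-12, Rational(-1, 5)) = Rational(12, 5))
Pow(Function('a')(Function('o')(-4, 1)), 2) = Pow(Rational(12, 5), 2) = Rational(144, 25)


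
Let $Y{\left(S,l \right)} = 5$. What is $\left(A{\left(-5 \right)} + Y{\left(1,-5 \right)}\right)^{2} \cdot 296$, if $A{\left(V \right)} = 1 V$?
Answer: $0$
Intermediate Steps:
$A{\left(V \right)} = V$
$\left(A{\left(-5 \right)} + Y{\left(1,-5 \right)}\right)^{2} \cdot 296 = \left(-5 + 5\right)^{2} \cdot 296 = 0^{2} \cdot 296 = 0 \cdot 296 = 0$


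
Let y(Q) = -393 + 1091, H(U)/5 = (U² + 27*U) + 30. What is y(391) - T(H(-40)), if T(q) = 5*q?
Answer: -13052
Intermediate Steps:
H(U) = 150 + 5*U² + 135*U (H(U) = 5*((U² + 27*U) + 30) = 5*(30 + U² + 27*U) = 150 + 5*U² + 135*U)
y(Q) = 698
y(391) - T(H(-40)) = 698 - 5*(150 + 5*(-40)² + 135*(-40)) = 698 - 5*(150 + 5*1600 - 5400) = 698 - 5*(150 + 8000 - 5400) = 698 - 5*2750 = 698 - 1*13750 = 698 - 13750 = -13052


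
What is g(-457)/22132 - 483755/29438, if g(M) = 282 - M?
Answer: -5342355489/325760908 ≈ -16.400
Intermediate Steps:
g(-457)/22132 - 483755/29438 = (282 - 1*(-457))/22132 - 483755/29438 = (282 + 457)*(1/22132) - 483755*1/29438 = 739*(1/22132) - 483755/29438 = 739/22132 - 483755/29438 = -5342355489/325760908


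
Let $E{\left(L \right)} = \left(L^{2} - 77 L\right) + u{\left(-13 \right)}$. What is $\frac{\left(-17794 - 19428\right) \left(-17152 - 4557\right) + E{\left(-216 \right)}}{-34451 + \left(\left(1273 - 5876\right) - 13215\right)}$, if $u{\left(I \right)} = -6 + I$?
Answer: $- \frac{269371889}{17423} \approx -15461.0$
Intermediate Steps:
$E{\left(L \right)} = -19 + L^{2} - 77 L$ ($E{\left(L \right)} = \left(L^{2} - 77 L\right) - 19 = -19 + L^{2} - 77 L$)
$\frac{\left(-17794 - 19428\right) \left(-17152 - 4557\right) + E{\left(-216 \right)}}{-34451 + \left(\left(1273 - 5876\right) - 13215\right)} = \frac{\left(-17794 - 19428\right) \left(-17152 - 4557\right) - \left(-16613 - 46656\right)}{-34451 + \left(\left(1273 - 5876\right) - 13215\right)} = \frac{\left(-37222\right) \left(-21709\right) + \left(-19 + 46656 + 16632\right)}{-34451 - 17818} = \frac{808052398 + 63269}{-34451 - 17818} = \frac{808115667}{-52269} = 808115667 \left(- \frac{1}{52269}\right) = - \frac{269371889}{17423}$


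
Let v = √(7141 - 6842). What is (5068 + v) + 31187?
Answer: 36255 + √299 ≈ 36272.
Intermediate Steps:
v = √299 ≈ 17.292
(5068 + v) + 31187 = (5068 + √299) + 31187 = 36255 + √299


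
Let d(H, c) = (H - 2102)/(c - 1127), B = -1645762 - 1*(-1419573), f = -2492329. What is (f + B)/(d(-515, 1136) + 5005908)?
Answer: -2224242/4095505 ≈ -0.54309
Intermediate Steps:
B = -226189 (B = -1645762 + 1419573 = -226189)
d(H, c) = (-2102 + H)/(-1127 + c)
(f + B)/(d(-515, 1136) + 5005908) = (-2492329 - 226189)/((-2102 - 515)/(-1127 + 1136) + 5005908) = -2718518/(-2617/9 + 5005908) = -2718518/45050555/9 = -2718518*9/45050555 = -2224242/4095505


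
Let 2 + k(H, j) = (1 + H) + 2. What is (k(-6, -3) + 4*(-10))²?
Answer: 2025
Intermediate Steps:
k(H, j) = 1 + H (k(H, j) = -2 + ((1 + H) + 2) = -2 + (3 + H) = 1 + H)
(k(-6, -3) + 4*(-10))² = ((1 - 6) + 4*(-10))² = (-5 - 40)² = (-45)² = 2025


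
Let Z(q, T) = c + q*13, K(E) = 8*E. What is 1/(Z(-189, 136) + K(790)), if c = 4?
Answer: 1/3867 ≈ 0.00025860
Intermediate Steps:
Z(q, T) = 4 + 13*q (Z(q, T) = 4 + q*13 = 4 + 13*q)
1/(Z(-189, 136) + K(790)) = 1/((4 + 13*(-189)) + 8*790) = 1/((4 - 2457) + 6320) = 1/(-2453 + 6320) = 1/3867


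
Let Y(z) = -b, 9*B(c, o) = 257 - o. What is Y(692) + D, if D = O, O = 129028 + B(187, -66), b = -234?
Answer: 1163681/9 ≈ 1.2930e+5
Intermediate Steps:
B(c, o) = 257/9 - o/9 (B(c, o) = (257 - o)/9 = 257/9 - o/9)
O = 1161575/9 (O = 129028 + (257/9 - ⅑*(-66)) = 129028 + (257/9 + 22/3) = 129028 + 323/9 = 1161575/9 ≈ 1.2906e+5)
D = 1161575/9 ≈ 1.2906e+5
Y(z) = 234 (Y(z) = -1*(-234) = 234)
Y(692) + D = 234 + 1161575/9 = 1163681/9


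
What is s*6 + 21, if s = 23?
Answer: 159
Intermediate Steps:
s*6 + 21 = 23*6 + 21 = 138 + 21 = 159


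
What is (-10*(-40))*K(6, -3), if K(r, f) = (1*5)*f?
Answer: -6000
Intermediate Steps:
K(r, f) = 5*f
(-10*(-40))*K(6, -3) = (-10*(-40))*(5*(-3)) = 400*(-15) = -6000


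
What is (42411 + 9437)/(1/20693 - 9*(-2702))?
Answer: 1072890664/503212375 ≈ 2.1321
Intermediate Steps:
(42411 + 9437)/(1/20693 - 9*(-2702)) = 51848/(1/20693 + 24318) = 51848/(503212375/20693) = 51848*(20693/503212375) = 1072890664/503212375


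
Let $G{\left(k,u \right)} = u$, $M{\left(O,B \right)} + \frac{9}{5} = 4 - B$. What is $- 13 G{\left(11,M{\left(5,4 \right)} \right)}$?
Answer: $\frac{117}{5} \approx 23.4$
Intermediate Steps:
$M{\left(O,B \right)} = \frac{11}{5} - B$ ($M{\left(O,B \right)} = - \frac{9}{5} - \left(-4 + B\right) = \frac{11}{5} - B$)
$- 13 G{\left(11,M{\left(5,4 \right)} \right)} = - 13 \left(\frac{11}{5} - 4\right) = \left(-13\right) \left(- \frac{9}{5}\right) = \frac{117}{5}$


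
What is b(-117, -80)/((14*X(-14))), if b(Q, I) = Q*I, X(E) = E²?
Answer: 1170/343 ≈ 3.4111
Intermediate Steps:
b(Q, I) = I*Q
b(-117, -80)/((14*X(-14))) = (-80*(-117))/((14*(-14)²)) = 9360/((14*196)) = 9360/2744 = 9360*(1/2744) = 1170/343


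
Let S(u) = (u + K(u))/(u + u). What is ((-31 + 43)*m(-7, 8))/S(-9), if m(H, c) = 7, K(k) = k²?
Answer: -21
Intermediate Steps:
S(u) = (u + u²)/(2*u) (S(u) = (u + u²)/(u + u) = (u + u²)/((2*u)) = (u + u²)*(1/(2*u)) = (u + u²)/(2*u))
((-31 + 43)*m(-7, 8))/S(-9) = ((-31 + 43)*7)/(½ + (½)*(-9)) = (12*7)/(½ - 9/2) = 84/(-4) = 84*(-¼) = -21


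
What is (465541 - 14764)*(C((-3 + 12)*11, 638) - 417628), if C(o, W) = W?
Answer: -187969501230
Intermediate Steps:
(465541 - 14764)*(C((-3 + 12)*11, 638) - 417628) = (465541 - 14764)*(638 - 417628) = 450777*(-416990) = -187969501230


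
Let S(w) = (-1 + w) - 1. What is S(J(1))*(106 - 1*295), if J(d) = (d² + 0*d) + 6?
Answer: -945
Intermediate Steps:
J(d) = 6 + d² (J(d) = (d² + 0) + 6 = d² + 6 = 6 + d²)
S(w) = -2 + w
S(J(1))*(106 - 1*295) = (-2 + (6 + 1²))*(106 - 1*295) = (-2 + (6 + 1))*(106 - 295) = (-2 + 7)*(-189) = 5*(-189) = -945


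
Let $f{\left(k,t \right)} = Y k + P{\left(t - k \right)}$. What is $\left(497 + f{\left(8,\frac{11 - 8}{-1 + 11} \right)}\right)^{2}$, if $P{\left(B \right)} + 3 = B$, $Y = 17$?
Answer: $\frac{38725729}{100} \approx 3.8726 \cdot 10^{5}$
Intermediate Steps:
$P{\left(B \right)} = -3 + B$
$f{\left(k,t \right)} = -3 + t + 16 k$ ($f{\left(k,t \right)} = 17 k - \left(3 + k - t\right) = -3 + t + 16 k$)
$\left(497 + f{\left(8,\frac{11 - 8}{-1 + 11} \right)}\right)^{2} = \left(497 + \left(-3 + \frac{11 - 8}{-1 + 11} + 16 \cdot 8\right)\right)^{2} = \left(497 + \left(-3 + \frac{3}{10} + 128\right)\right)^{2} = \left(497 + \frac{1253}{10}\right)^{2} = \left(\frac{6223}{10}\right)^{2} = \frac{38725729}{100}$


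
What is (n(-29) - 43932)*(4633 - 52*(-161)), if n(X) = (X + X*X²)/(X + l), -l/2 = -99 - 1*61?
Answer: -55525411050/97 ≈ -5.7243e+8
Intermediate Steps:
l = 320 (l = -2*(-99 - 1*61) = -2*(-99 - 61) = -2*(-160) = 320)
n(X) = (X + X³)/(320 + X) (n(X) = (X + X*X²)/(X + 320) = (X + X³)/(320 + X))
(n(-29) - 43932)*(4633 - 52*(-161)) = ((-29 + (-29)³)/(320 - 29) - 43932)*(4633 - 52*(-161)) = ((-29 - 24389)/291 - 43932)*(4633 + 8372) = ((1/291)*(-24418) - 43932)*13005 = (-24418/291 - 43932)*13005 = -12808630/291*13005 = -55525411050/97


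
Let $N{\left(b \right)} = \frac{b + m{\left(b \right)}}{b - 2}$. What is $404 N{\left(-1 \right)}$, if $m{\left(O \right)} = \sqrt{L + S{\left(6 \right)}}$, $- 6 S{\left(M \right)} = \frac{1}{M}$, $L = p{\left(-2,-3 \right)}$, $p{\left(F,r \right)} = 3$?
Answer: $\frac{404}{3} - \frac{202 \sqrt{107}}{9} \approx -97.5$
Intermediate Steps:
$L = 3$
$S{\left(M \right)} = - \frac{1}{6 M}$
$m{\left(O \right)} = \frac{\sqrt{107}}{6}$ ($m{\left(O \right)} = \sqrt{3 - \frac{1}{6 \cdot 6}} = \sqrt{3 - \frac{1}{36}} = \sqrt{\frac{107}{36}} = \frac{\sqrt{107}}{6}$)
$N{\left(b \right)} = \frac{b + \frac{\sqrt{107}}{6}}{-2 + b}$ ($N{\left(b \right)} = \frac{b + \frac{\sqrt{107}}{6}}{b - 2} = \frac{b + \frac{\sqrt{107}}{6}}{-2 + b}$)
$404 N{\left(-1 \right)} = 404 \frac{-1 + \frac{\sqrt{107}}{6}}{-2 - 1} = 404 \frac{-1 + \frac{\sqrt{107}}{6}}{-3} = 404 \left(- \frac{-1 + \frac{\sqrt{107}}{6}}{3}\right) = 404 \left(\frac{1}{3} - \frac{\sqrt{107}}{18}\right) = \frac{404}{3} - \frac{202 \sqrt{107}}{9}$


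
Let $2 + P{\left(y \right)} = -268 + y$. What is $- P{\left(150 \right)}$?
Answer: $120$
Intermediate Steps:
$P{\left(y \right)} = -270 + y$ ($P{\left(y \right)} = -2 + \left(-268 + y\right) = -270 + y$)
$- P{\left(150 \right)} = - (-270 + 150) = \left(-1\right) \left(-120\right) = 120$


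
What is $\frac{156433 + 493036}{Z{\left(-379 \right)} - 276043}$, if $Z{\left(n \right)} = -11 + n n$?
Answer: $- \frac{649469}{132413} \approx -4.9049$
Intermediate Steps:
$Z{\left(n \right)} = -11 + n^{2}$
$\frac{156433 + 493036}{Z{\left(-379 \right)} - 276043} = \frac{156433 + 493036}{\left(-11 + \left(-379\right)^{2}\right) - 276043} = \frac{649469}{\left(-11 + 143641\right) - 276043} = \frac{649469}{143630 - 276043} = \frac{649469}{-132413} = 649469 \left(- \frac{1}{132413}\right) = - \frac{649469}{132413}$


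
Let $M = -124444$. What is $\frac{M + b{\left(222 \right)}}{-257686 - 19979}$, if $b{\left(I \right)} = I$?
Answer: $\frac{124222}{277665} \approx 0.44738$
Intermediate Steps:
$\frac{M + b{\left(222 \right)}}{-257686 - 19979} = \frac{-124444 + 222}{-257686 - 19979} = - \frac{124222}{-277665} = \left(-124222\right) \left(- \frac{1}{277665}\right) = \frac{124222}{277665}$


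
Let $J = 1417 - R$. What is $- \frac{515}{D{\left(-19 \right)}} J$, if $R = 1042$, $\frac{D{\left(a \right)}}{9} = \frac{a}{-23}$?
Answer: $- \frac{1480625}{57} \approx -25976.0$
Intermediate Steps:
$D{\left(a \right)} = - \frac{9 a}{23}$ ($D{\left(a \right)} = 9 \frac{a}{-23} = 9 a \left(- \frac{1}{23}\right) = 9 \left(- \frac{a}{23}\right) = - \frac{9 a}{23}$)
$J = 375$ ($J = 1417 - 1042 = 375$)
$- \frac{515}{D{\left(-19 \right)}} J = - \frac{515}{\left(- \frac{9}{23}\right) \left(-19\right)} 375 = - \frac{515}{\frac{171}{23}} \cdot 375 = \left(-515\right) \frac{23}{171} \cdot 375 = \left(- \frac{11845}{171}\right) 375 = - \frac{1480625}{57}$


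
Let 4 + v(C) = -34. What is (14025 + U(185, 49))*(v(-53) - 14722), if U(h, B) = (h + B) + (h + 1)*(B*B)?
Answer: -6802072200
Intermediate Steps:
U(h, B) = B + h + B**2*(1 + h) (U(h, B) = (B + h) + (1 + h)*B**2 = (B + h) + B**2*(1 + h) = B + h + B**2*(1 + h))
v(C) = -38 (v(C) = -4 - 34 = -38)
(14025 + U(185, 49))*(v(-53) - 14722) = (14025 + (49 + 185 + 49**2 + 185*49**2))*(-38 - 14722) = (14025 + (49 + 185 + 2401 + 185*2401))*(-14760) = (14025 + (49 + 185 + 2401 + 444185))*(-14760) = (14025 + 446820)*(-14760) = 460845*(-14760) = -6802072200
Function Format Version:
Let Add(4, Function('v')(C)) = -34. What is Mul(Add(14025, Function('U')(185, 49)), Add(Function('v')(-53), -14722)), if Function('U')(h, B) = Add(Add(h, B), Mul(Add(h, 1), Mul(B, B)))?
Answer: -6802072200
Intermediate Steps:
Function('U')(h, B) = Add(B, h, Mul(Pow(B, 2), Add(1, h))) (Function('U')(h, B) = Add(Add(B, h), Mul(Add(1, h), Pow(B, 2))) = Add(Add(B, h), Mul(Pow(B, 2), Add(1, h))) = Add(B, h, Mul(Pow(B, 2), Add(1, h))))
Function('v')(C) = -38 (Function('v')(C) = Add(-4, -34) = -38)
Mul(Add(14025, Function('U')(185, 49)), Add(Function('v')(-53), -14722)) = Mul(Add(14025, Add(49, 185, Pow(49, 2), Mul(185, Pow(49, 2)))), Add(-38, -14722)) = Mul(Add(14025, Add(49, 185, 2401, Mul(185, 2401))), -14760) = Mul(Add(14025, Add(49, 185, 2401, 444185)), -14760) = Mul(Add(14025, 446820), -14760) = Mul(460845, -14760) = -6802072200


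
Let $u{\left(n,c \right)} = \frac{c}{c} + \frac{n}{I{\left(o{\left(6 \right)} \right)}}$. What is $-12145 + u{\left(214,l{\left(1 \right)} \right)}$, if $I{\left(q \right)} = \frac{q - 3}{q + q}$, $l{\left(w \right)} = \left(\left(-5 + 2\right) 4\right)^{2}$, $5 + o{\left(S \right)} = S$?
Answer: $-12358$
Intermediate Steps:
$o{\left(S \right)} = -5 + S$
$l{\left(w \right)} = 144$ ($l{\left(w \right)} = \left(\left(-3\right) 4\right)^{2} = \left(-12\right)^{2} = 144$)
$I{\left(q \right)} = \frac{-3 + q}{2 q}$
$u{\left(n,c \right)} = 1 - n$ ($u{\left(n,c \right)} = \frac{c}{c} + \frac{n}{\frac{1}{2} \frac{1}{-5 + 6} \left(-3 + \left(-5 + 6\right)\right)} = 1 + \frac{n}{\frac{1}{2} \cdot 1^{-1} \left(-3 + 1\right)} = 1 + \frac{n}{\frac{1}{2} \cdot 1 \left(-2\right)} = 1 + \frac{n}{-1} = 1 + n \left(-1\right) = 1 - n$)
$-12145 + u{\left(214,l{\left(1 \right)} \right)} = -12145 + \left(1 - 214\right) = -12145 - 213 = -12358$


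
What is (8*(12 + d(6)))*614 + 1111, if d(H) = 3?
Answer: 74791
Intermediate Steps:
(8*(12 + d(6)))*614 + 1111 = (8*(12 + 3))*614 + 1111 = (8*15)*614 + 1111 = 120*614 + 1111 = 73680 + 1111 = 74791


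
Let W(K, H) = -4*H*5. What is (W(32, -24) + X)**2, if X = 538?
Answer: 1036324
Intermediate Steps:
W(K, H) = -20*H
(W(32, -24) + X)**2 = (-20*(-24) + 538)**2 = (480 + 538)**2 = 1018**2 = 1036324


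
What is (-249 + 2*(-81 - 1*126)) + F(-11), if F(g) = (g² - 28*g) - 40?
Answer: -274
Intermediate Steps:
F(g) = -40 + g² - 28*g
(-249 + 2*(-81 - 1*126)) + F(-11) = (-249 + 2*(-81 - 1*126)) + (-40 + (-11)² - 28*(-11)) = (-249 + 2*(-81 - 126)) + (-40 + 121 + 308) = (-249 + 2*(-207)) + 389 = (-249 - 414) + 389 = -663 + 389 = -274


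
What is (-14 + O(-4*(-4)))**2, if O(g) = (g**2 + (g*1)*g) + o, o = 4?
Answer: 252004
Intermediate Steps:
O(g) = 4 + 2*g**2 (O(g) = (g**2 + (g*1)*g) + 4 = (g**2 + g*g) + 4 = (g**2 + g**2) + 4 = 2*g**2 + 4 = 4 + 2*g**2)
(-14 + O(-4*(-4)))**2 = (-14 + (4 + 2*(-4*(-4))**2))**2 = (-14 + (4 + 2*16**2))**2 = (-14 + (4 + 2*256))**2 = (-14 + (4 + 512))**2 = (-14 + 516)**2 = 502**2 = 252004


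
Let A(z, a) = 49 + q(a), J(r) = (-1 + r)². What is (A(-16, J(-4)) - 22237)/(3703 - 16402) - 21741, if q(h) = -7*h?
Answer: -276066596/12699 ≈ -21739.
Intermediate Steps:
A(z, a) = 49 - 7*a
(A(-16, J(-4)) - 22237)/(3703 - 16402) - 21741 = ((49 - 7*(-1 - 4)²) - 22237)/(3703 - 16402) - 21741 = ((49 - 7*(-5)²) - 22237)/(-12699) - 21741 = ((49 - 7*25) - 22237)*(-1/12699) - 21741 = ((49 - 175) - 22237)*(-1/12699) - 21741 = (-126 - 22237)*(-1/12699) - 21741 = -22363*(-1/12699) - 21741 = 22363/12699 - 21741 = -276066596/12699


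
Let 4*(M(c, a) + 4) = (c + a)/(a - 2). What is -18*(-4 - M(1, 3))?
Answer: 18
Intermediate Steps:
M(c, a) = -4 + (a + c)/(4*(-2 + a)) (M(c, a) = -4 + ((c + a)/(a - 2))/4 = -4 + ((a + c)/(-2 + a))/4 = -4 + (a + c)/(4*(-2 + a)))
-18*(-4 - M(1, 3)) = -18*(-4 - (32 + 1 - 15*3)/(4*(-2 + 3))) = -18*(-4 - (32 + 1 - 45)/(4*1)) = -18*(-4 - (-12)/4) = -18*(-4 - 1*(-3)) = -18*(-4 + 3) = -18*(-1) = 18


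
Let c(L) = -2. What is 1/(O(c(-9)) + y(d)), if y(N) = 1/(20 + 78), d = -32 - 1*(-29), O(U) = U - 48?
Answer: -98/4899 ≈ -0.020004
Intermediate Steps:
O(U) = -48 + U
d = -3 (d = -32 + 29 = -3)
y(N) = 1/98
1/(O(c(-9)) + y(d)) = 1/((-48 - 2) + 1/98) = 1/(-50 + 1/98) = 1/(-4899/98) = -98/4899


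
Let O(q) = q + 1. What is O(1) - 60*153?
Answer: -9178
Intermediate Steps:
O(q) = 1 + q
O(1) - 60*153 = (1 + 1) - 60*153 = 2 - 9180 = -9178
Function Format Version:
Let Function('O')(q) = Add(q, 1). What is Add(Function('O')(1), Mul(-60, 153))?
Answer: -9178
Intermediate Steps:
Function('O')(q) = Add(1, q)
Add(Function('O')(1), Mul(-60, 153)) = Add(Add(1, 1), Mul(-60, 153)) = Add(2, -9180) = -9178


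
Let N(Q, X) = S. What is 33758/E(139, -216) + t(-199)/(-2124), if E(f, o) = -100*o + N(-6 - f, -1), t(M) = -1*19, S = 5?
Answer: 72112487/45889020 ≈ 1.5715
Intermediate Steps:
N(Q, X) = 5
t(M) = -19
E(f, o) = 5 - 100*o (E(f, o) = -100*o + 5 = 5 - 100*o)
33758/E(139, -216) + t(-199)/(-2124) = 33758/(5 - 100*(-216)) - 19/(-2124) = 33758/(5 + 21600) - 19*(-1/2124) = 33758/21605 + 19/2124 = 72112487/45889020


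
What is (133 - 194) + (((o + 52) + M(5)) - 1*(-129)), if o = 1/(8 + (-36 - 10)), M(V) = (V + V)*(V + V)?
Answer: 8359/38 ≈ 219.97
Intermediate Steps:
M(V) = 4*V² (M(V) = (2*V)*(2*V) = 4*V²)
o = -1/38 (o = 1/(8 - 46) = 1/(-38) = -1/38 ≈ -0.026316)
(133 - 194) + (((o + 52) + M(5)) - 1*(-129)) = (133 - 194) + (((-1/38 + 52) + 4*5²) - 1*(-129)) = -61 + ((1975/38 + 4*25) + 129) = -61 + ((1975/38 + 100) + 129) = -61 + (5775/38 + 129) = -61 + 10677/38 = 8359/38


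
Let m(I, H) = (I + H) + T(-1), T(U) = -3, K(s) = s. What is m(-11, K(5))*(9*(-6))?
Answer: 486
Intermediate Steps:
m(I, H) = -3 + H + I (m(I, H) = (I + H) - 3 = (H + I) - 3 = -3 + H + I)
m(-11, K(5))*(9*(-6)) = (-3 + 5 - 11)*(9*(-6)) = -9*(-54) = 486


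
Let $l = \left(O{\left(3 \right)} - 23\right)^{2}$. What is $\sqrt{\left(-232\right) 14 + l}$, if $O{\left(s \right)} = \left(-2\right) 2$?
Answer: $i \sqrt{2519} \approx 50.19 i$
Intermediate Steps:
$O{\left(s \right)} = -4$
$l = 729$ ($l = \left(-4 - 23\right)^{2} = \left(-27\right)^{2} = 729$)
$\sqrt{\left(-232\right) 14 + l} = \sqrt{\left(-232\right) 14 + 729} = \sqrt{-3248 + 729} = \sqrt{-2519} = i \sqrt{2519}$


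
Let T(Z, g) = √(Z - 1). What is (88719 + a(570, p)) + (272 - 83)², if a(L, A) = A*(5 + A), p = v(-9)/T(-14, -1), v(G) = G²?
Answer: 620013/5 - 27*I*√15 ≈ 1.24e+5 - 104.57*I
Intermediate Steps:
T(Z, g) = √(-1 + Z)
p = -27*I*√15/5 (p = (-9)²/(√(-1 - 14)) = 81/(√(-15)) = 81/((I*√15)) = 81*(-I*√15/15) = -27*I*√15/5 ≈ -20.914*I)
(88719 + a(570, p)) + (272 - 83)² = (88719 + (-27*I*√15/5)*(5 - 27*I*√15/5)) + (272 - 83)² = (88719 - 27*I*√15*(5 - 27*I*√15/5)/5) + 189² = (88719 - 27*I*√15*(5 - 27*I*√15/5)/5) + 35721 = 124440 - 27*I*√15*(5 - 27*I*√15/5)/5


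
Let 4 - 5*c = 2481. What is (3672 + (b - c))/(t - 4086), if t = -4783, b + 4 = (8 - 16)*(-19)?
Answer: -21577/44345 ≈ -0.48657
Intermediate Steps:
c = -2477/5 (c = ⅘ - ⅕*2481 = ⅘ - 2481/5 = -2477/5 ≈ -495.40)
b = 148 (b = -4 + (8 - 16)*(-19) = -4 - 8*(-19) = -4 + 152 = 148)
(3672 + (b - c))/(t - 4086) = (3672 + (148 - 1*(-2477/5)))/(-4783 - 4086) = (3672 + (148 + 2477/5))/(-8869) = (3672 + 3217/5)*(-1/8869) = (21577/5)*(-1/8869) = -21577/44345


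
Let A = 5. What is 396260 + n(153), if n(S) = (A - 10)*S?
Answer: 395495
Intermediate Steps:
n(S) = -5*S (n(S) = (5 - 10)*S = -5*S)
396260 + n(153) = 396260 - 5*153 = 396260 - 765 = 395495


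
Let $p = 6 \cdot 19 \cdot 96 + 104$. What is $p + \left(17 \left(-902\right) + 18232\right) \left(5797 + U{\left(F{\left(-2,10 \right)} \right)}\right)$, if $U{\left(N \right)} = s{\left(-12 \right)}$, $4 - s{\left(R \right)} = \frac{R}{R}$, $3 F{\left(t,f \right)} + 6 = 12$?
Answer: $16819448$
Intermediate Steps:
$F{\left(t,f \right)} = 2$ ($F{\left(t,f \right)} = -2 + \frac{1}{3} \cdot 12 = -2 + 4 = 2$)
$s{\left(R \right)} = 3$ ($s{\left(R \right)} = 4 - \frac{R}{R} = 4 - 1 = 3$)
$U{\left(N \right)} = 3$
$p = 11048$ ($p = 114 \cdot 96 + 104 = 10944 + 104 = 11048$)
$p + \left(17 \left(-902\right) + 18232\right) \left(5797 + U{\left(F{\left(-2,10 \right)} \right)}\right) = 11048 + \left(17 \left(-902\right) + 18232\right) \left(5797 + 3\right) = 11048 + \left(-15334 + 18232\right) 5800 = 11048 + 2898 \cdot 5800 = 11048 + 16808400 = 16819448$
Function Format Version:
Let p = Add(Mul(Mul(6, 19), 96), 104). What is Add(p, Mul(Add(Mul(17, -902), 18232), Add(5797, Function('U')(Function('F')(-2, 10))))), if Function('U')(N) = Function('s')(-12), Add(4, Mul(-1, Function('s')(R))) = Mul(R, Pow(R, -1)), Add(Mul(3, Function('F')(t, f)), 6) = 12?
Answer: 16819448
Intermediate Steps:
Function('F')(t, f) = 2 (Function('F')(t, f) = Add(-2, Mul(Rational(1, 3), 12)) = Add(-2, 4) = 2)
Function('s')(R) = 3 (Function('s')(R) = Add(4, Mul(-1, Mul(R, Pow(R, -1)))) = Add(4, Mul(-1, 1)) = Add(4, -1) = 3)
Function('U')(N) = 3
p = 11048 (p = Add(Mul(114, 96), 104) = Add(10944, 104) = 11048)
Add(p, Mul(Add(Mul(17, -902), 18232), Add(5797, Function('U')(Function('F')(-2, 10))))) = Add(11048, Mul(Add(Mul(17, -902), 18232), Add(5797, 3))) = Add(11048, Mul(Add(-15334, 18232), 5800)) = Add(11048, Mul(2898, 5800)) = Add(11048, 16808400) = 16819448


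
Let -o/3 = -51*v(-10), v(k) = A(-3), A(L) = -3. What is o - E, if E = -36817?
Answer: 36358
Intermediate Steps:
v(k) = -3
o = -459 (o = -(-153)*(-3) = -3*153 = -459)
o - E = -459 - 1*(-36817) = -459 + 36817 = 36358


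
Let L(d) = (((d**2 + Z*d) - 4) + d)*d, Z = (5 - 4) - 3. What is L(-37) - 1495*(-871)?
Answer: 1250271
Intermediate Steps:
Z = -2 (Z = 1 - 3 = -2)
L(d) = d*(-4 + d**2 - d) (L(d) = (((d**2 - 2*d) - 4) + d)*d = ((-4 + d**2 - 2*d) + d)*d = (-4 + d**2 - d)*d = d*(-4 + d**2 - d))
L(-37) - 1495*(-871) = -37*(-4 + (-37)**2 - 1*(-37)) - 1495*(-871) = -37*(-4 + 1369 + 37) + 1302145 = -37*1402 + 1302145 = -51874 + 1302145 = 1250271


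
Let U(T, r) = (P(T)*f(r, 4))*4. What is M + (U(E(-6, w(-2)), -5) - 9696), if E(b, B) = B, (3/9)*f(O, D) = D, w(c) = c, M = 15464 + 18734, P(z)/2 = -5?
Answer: 24022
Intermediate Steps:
P(z) = -10 (P(z) = 2*(-5) = -10)
M = 34198
f(O, D) = 3*D
U(T, r) = -480 (U(T, r) = -30*4*4 = -10*12*4 = -120*4 = -480)
M + (U(E(-6, w(-2)), -5) - 9696) = 34198 + (-480 - 9696) = 34198 - 10176 = 24022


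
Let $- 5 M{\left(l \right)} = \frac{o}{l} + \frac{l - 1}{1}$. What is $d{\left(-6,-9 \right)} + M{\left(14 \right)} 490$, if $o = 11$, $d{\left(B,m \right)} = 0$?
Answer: $-1351$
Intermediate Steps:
$M{\left(l \right)} = \frac{1}{5} - \frac{11}{5 l} - \frac{l}{5}$ ($M{\left(l \right)} = - \frac{\frac{11}{l} + \frac{l - 1}{1}}{5} = - \frac{\frac{11}{l} + \left(l - 1\right) 1}{5} = - \frac{\frac{11}{l} + \left(-1 + l\right) 1}{5} = - \frac{\frac{11}{l} + \left(-1 + l\right)}{5} = - \frac{-1 + l + \frac{11}{l}}{5} = \frac{1}{5} - \frac{11}{5 l} - \frac{l}{5}$)
$d{\left(-6,-9 \right)} + M{\left(14 \right)} 490 = 0 + \frac{-11 + 14 - 14^{2}}{5 \cdot 14} \cdot 490 = 0 + \frac{1}{5} \cdot \frac{1}{14} \left(-11 + 14 - 196\right) 490 = 0 + \frac{1}{5} \cdot \frac{1}{14} \left(-193\right) 490 = 0 - 1351 = -1351$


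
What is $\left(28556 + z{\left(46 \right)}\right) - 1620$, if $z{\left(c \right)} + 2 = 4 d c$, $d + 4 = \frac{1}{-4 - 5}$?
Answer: $\frac{235598}{9} \approx 26178.0$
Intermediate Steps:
$d = - \frac{37}{9}$ ($d = -4 + \frac{1}{-4 - 5} = -4 + \frac{1}{-9} = -4 - \frac{1}{9} = - \frac{37}{9} \approx -4.1111$)
$z{\left(c \right)} = -2 - \frac{148 c}{9}$ ($z{\left(c \right)} = -2 + 4 \left(- \frac{37}{9}\right) c = -2 - \frac{148 c}{9}$)
$\left(28556 + z{\left(46 \right)}\right) - 1620 = \left(28556 - \frac{6826}{9}\right) - 1620 = \frac{250178}{9} - 1620 = \frac{235598}{9}$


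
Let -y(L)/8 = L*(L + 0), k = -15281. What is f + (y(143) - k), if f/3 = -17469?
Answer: -200718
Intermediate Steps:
f = -52407 (f = 3*(-17469) = -52407)
y(L) = -8*L² (y(L) = -8*L*(L + 0) = -8*L*L = -8*L²)
f + (y(143) - k) = -52407 + (-8*143² - 1*(-15281)) = -52407 + (-8*20449 + 15281) = -52407 + (-163592 + 15281) = -52407 - 148311 = -200718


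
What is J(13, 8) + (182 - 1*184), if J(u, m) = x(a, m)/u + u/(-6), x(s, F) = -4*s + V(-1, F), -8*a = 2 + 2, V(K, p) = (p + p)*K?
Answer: -409/78 ≈ -5.2436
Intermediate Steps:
V(K, p) = 2*K*p (V(K, p) = (2*p)*K = 2*K*p)
a = -½ (a = -(2 + 2)/8 = -⅛*4 = -½ ≈ -0.50000)
x(s, F) = -4*s - 2*F (x(s, F) = -4*s + 2*(-1)*F = -4*s - 2*F)
J(u, m) = -u/6 + (2 - 2*m)/u (J(u, m) = (-4*(-½) - 2*m)/u + u/(-6) = (2 - 2*m)/u + u*(-⅙) = (2 - 2*m)/u - u/6 = -u/6 + (2 - 2*m)/u)
J(13, 8) + (182 - 1*184) = (⅙)*(12 - 1*13² - 12*8)/13 + (182 - 1*184) = (⅙)*(1/13)*(12 - 1*169 - 96) + (182 - 184) = (⅙)*(1/13)*(12 - 169 - 96) - 2 = (⅙)*(1/13)*(-253) - 2 = -253/78 - 2 = -409/78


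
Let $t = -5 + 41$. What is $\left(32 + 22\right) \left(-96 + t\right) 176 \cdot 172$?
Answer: $-98081280$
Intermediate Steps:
$t = 36$
$\left(32 + 22\right) \left(-96 + t\right) 176 \cdot 172 = \left(32 + 22\right) \left(-96 + 36\right) 176 \cdot 172 = 54 \left(-60\right) 176 \cdot 172 = \left(-3240\right) 176 \cdot 172 = \left(-570240\right) 172 = -98081280$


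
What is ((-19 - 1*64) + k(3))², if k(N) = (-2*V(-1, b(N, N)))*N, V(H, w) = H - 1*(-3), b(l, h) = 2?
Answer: 9025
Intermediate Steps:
V(H, w) = 3 + H (V(H, w) = H + 3 = 3 + H)
k(N) = -4*N (k(N) = (-2*(3 - 1))*N = (-2*2)*N = -4*N)
((-19 - 1*64) + k(3))² = ((-19 - 1*64) - 4*3)² = ((-19 - 64) - 12)² = (-83 - 12)² = (-95)² = 9025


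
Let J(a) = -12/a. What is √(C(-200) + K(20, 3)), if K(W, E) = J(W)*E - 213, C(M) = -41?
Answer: I*√6395/5 ≈ 15.994*I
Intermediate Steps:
K(W, E) = -213 - 12*E/W (K(W, E) = (-12/W)*E - 213 = -12*E/W - 213 = -213 - 12*E/W)
√(C(-200) + K(20, 3)) = √(-41 + (-213 - 12*3/20)) = √(-41 + (-213 - 12*3*1/20)) = √(-41 + (-213 - 9/5)) = √(-41 - 1074/5) = √(-1279/5) = I*√6395/5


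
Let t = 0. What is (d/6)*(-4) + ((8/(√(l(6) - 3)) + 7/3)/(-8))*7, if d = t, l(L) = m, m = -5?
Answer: -49/24 + 7*I*√2/4 ≈ -2.0417 + 2.4749*I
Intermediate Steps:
l(L) = -5
d = 0
(d/6)*(-4) + ((8/(√(l(6) - 3)) + 7/3)/(-8))*7 = (0/6)*(-4) + ((8/(√(-5 - 3)) + 7/3)/(-8))*7 = (0*(⅙))*(-4) + ((8/(√(-8)) + 7*(⅓))*(-⅛))*7 = 0*(-4) + ((8/((2*I*√2)) + 7/3)*(-⅛))*7 = 0 + ((8*(-I*√2/4) + 7/3)*(-⅛))*7 = 0 + ((-2*I*√2 + 7/3)*(-⅛))*7 = 0 + ((7/3 - 2*I*√2)*(-⅛))*7 = 0 + (-7/24 + I*√2/4)*7 = 0 + (-49/24 + 7*I*√2/4) = -49/24 + 7*I*√2/4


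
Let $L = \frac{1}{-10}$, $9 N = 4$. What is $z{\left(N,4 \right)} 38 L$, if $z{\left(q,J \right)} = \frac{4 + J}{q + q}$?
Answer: $- \frac{171}{5} \approx -34.2$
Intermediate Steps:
$N = \frac{4}{9}$ ($N = \frac{1}{9} \cdot 4 = \frac{4}{9} \approx 0.44444$)
$z{\left(q,J \right)} = \frac{4 + J}{2 q}$
$L = - \frac{1}{10} \approx -0.1$
$z{\left(N,4 \right)} 38 L = \frac{4 + 4}{2 \cdot \frac{4}{9}} \cdot 38 \left(- \frac{1}{10}\right) = \frac{1}{2} \cdot \frac{9}{4} \cdot 8 \cdot 38 \left(- \frac{1}{10}\right) = 9 \cdot 38 \left(- \frac{1}{10}\right) = 342 \left(- \frac{1}{10}\right) = - \frac{171}{5}$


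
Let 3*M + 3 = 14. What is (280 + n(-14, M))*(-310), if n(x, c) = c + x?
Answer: -250790/3 ≈ -83597.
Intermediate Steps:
M = 11/3 (M = -1 + (1/3)*14 = -1 + 14/3 = 11/3 ≈ 3.6667)
(280 + n(-14, M))*(-310) = (280 + (11/3 - 14))*(-310) = (280 - 31/3)*(-310) = (809/3)*(-310) = -250790/3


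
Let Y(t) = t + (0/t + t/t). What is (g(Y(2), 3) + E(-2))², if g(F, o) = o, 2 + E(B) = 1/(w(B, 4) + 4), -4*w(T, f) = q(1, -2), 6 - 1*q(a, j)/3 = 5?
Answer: 289/169 ≈ 1.7101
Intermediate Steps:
q(a, j) = 3 (q(a, j) = 18 - 3*5 = 18 - 15 = 3)
w(T, f) = -¾ (w(T, f) = -¼*3 = -¾)
Y(t) = 1 + t (Y(t) = t + (0 + 1) = t + 1 = 1 + t)
E(B) = -22/13 (E(B) = -2 + 1/(-¾ + 4) = -2 + 1/(13/4) = -2 + 4/13 = -22/13)
(g(Y(2), 3) + E(-2))² = (3 - 22/13)² = (17/13)² = 289/169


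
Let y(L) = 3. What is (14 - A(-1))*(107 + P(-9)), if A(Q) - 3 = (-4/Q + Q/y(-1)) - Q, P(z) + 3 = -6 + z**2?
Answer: 3401/3 ≈ 1133.7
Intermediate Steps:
P(z) = -9 + z**2 (P(z) = -3 + (-6 + z**2) = -9 + z**2)
A(Q) = 3 - 4/Q - 2*Q/3 (A(Q) = 3 + ((-4/Q + Q/3) - Q) = 3 + (-4/Q - 2*Q/3) = 3 - 4/Q - 2*Q/3)
(14 - A(-1))*(107 + P(-9)) = (14 - (3 - 4/(-1) - 2/3*(-1)))*(107 + (-9 + (-9)**2)) = (14 - (3 - 4*(-1) + 2/3))*(107 + (-9 + 81)) = (14 - (3 + 4 + 2/3))*(107 + 72) = (14 - 1*23/3)*179 = (14 - 23/3)*179 = (19/3)*179 = 3401/3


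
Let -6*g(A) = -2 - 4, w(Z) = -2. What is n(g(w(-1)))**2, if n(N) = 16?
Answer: 256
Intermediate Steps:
g(A) = 1 (g(A) = -(-2 - 4)/6 = -1/6*(-6) = 1)
n(g(w(-1)))**2 = 16**2 = 256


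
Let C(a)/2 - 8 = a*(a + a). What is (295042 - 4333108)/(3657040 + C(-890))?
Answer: -224337/379192 ≈ -0.59162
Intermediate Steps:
C(a) = 16 + 4*a**2 (C(a) = 16 + 2*(a*(a + a)) = 16 + 2*(a*(2*a)) = 16 + 2*(2*a**2) = 16 + 4*a**2)
(295042 - 4333108)/(3657040 + C(-890)) = (295042 - 4333108)/(3657040 + (16 + 4*(-890)**2)) = -4038066/(3657040 + (16 + 4*792100)) = -4038066/(3657040 + (16 + 3168400)) = -4038066/(3657040 + 3168416) = -4038066/6825456 = -4038066*1/6825456 = -224337/379192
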